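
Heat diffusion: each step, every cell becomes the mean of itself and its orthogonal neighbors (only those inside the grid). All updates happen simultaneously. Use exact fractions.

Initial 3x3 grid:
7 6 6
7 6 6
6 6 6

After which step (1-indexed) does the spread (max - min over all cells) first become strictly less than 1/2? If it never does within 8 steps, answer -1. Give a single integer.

Answer: 2

Derivation:
Step 1: max=20/3, min=6, spread=2/3
Step 2: max=233/36, min=6, spread=17/36
  -> spread < 1/2 first at step 2
Step 3: max=13807/2160, min=1091/180, spread=143/432
Step 4: max=820349/129600, min=16463/2700, spread=1205/5184
Step 5: max=48955303/7776000, min=441541/72000, spread=10151/62208
Step 6: max=2925029141/466560000, min=119649209/19440000, spread=85517/746496
Step 7: max=175033990927/27993600000, min=14398553671/2332800000, spread=720431/8957952
Step 8: max=10481310194669/1679616000000, min=36064161863/5832000000, spread=6069221/107495424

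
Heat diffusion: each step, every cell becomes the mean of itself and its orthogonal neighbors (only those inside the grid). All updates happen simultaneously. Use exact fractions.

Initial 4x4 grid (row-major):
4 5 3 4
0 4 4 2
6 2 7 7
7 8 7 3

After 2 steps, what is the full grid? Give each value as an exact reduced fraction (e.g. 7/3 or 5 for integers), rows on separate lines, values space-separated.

After step 1:
  3 4 4 3
  7/2 3 4 17/4
  15/4 27/5 27/5 19/4
  7 6 25/4 17/3
After step 2:
  7/2 7/2 15/4 15/4
  53/16 199/50 413/100 4
  393/80 471/100 129/25 301/60
  67/12 493/80 1399/240 50/9

Answer: 7/2 7/2 15/4 15/4
53/16 199/50 413/100 4
393/80 471/100 129/25 301/60
67/12 493/80 1399/240 50/9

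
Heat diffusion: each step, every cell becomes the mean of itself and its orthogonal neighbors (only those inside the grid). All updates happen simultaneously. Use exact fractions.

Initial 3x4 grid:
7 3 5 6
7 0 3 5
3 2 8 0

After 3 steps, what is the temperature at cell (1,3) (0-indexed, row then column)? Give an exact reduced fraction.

Step 1: cell (1,3) = 7/2
Step 2: cell (1,3) = 521/120
Step 3: cell (1,3) = 28867/7200
Full grid after step 3:
  1865/432 3779/900 931/225 4711/1080
  58709/14400 22921/6000 1486/375 28867/7200
  61/16 4397/1200 13021/3600 2123/540

Answer: 28867/7200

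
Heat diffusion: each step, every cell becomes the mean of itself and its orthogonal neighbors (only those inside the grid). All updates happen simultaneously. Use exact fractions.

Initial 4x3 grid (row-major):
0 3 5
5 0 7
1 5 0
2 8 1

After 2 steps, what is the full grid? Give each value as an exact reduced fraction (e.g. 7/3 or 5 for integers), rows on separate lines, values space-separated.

Answer: 37/18 41/12 10/3
137/48 133/50 61/16
673/240 173/50 241/80
131/36 101/30 41/12

Derivation:
After step 1:
  8/3 2 5
  3/2 4 3
  13/4 14/5 13/4
  11/3 4 3
After step 2:
  37/18 41/12 10/3
  137/48 133/50 61/16
  673/240 173/50 241/80
  131/36 101/30 41/12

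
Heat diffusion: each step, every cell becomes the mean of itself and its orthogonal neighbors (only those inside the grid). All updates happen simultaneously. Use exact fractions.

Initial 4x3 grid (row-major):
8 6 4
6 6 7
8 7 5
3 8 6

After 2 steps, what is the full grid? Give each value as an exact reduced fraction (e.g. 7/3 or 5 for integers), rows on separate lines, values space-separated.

Answer: 59/9 371/60 103/18
391/60 317/50 1429/240
98/15 629/100 1493/240
55/9 191/30 223/36

Derivation:
After step 1:
  20/3 6 17/3
  7 32/5 11/2
  6 34/5 25/4
  19/3 6 19/3
After step 2:
  59/9 371/60 103/18
  391/60 317/50 1429/240
  98/15 629/100 1493/240
  55/9 191/30 223/36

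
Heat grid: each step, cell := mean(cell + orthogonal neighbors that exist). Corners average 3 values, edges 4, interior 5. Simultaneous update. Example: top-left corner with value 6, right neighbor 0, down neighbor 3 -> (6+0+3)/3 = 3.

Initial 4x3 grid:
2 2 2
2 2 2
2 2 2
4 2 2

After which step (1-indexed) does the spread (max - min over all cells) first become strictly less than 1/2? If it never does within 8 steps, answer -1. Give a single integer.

Step 1: max=8/3, min=2, spread=2/3
Step 2: max=23/9, min=2, spread=5/9
Step 3: max=257/108, min=2, spread=41/108
  -> spread < 1/2 first at step 3
Step 4: max=30137/12960, min=2, spread=4217/12960
Step 5: max=1764349/777600, min=7279/3600, spread=38417/155520
Step 6: max=104512211/46656000, min=146597/72000, spread=1903471/9331200
Step 7: max=6199709089/2799360000, min=4435759/2160000, spread=18038617/111974400
Step 8: max=369191382851/167961600000, min=401726759/194400000, spread=883978523/6718464000

Answer: 3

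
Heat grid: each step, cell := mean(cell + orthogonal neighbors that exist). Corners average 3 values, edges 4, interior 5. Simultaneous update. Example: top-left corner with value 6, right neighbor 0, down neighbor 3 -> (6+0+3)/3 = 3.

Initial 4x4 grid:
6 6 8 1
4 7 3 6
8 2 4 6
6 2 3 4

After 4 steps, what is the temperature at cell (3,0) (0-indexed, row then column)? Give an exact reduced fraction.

Answer: 292841/64800

Derivation:
Step 1: cell (3,0) = 16/3
Step 2: cell (3,0) = 163/36
Step 3: cell (3,0) = 10031/2160
Step 4: cell (3,0) = 292841/64800
Full grid after step 4:
  179953/32400 1131113/216000 73399/14400 34499/7200
  1123613/216000 462451/90000 281419/60000 212/45
  212737/43200 817307/180000 643/144 23123/5400
  292841/64800 18931/4320 88367/21600 135289/32400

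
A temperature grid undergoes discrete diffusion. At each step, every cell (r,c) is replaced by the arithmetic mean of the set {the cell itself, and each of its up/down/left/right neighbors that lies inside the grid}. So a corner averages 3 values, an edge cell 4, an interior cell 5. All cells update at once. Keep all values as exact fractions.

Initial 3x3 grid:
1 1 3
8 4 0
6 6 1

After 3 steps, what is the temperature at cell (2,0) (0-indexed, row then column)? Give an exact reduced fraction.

Step 1: cell (2,0) = 20/3
Step 2: cell (2,0) = 47/9
Step 3: cell (2,0) = 1271/270
Full grid after step 3:
  1937/540 41021/14400 4973/2160
  20057/4800 20827/6000 9449/3600
  1271/270 18907/4800 6833/2160

Answer: 1271/270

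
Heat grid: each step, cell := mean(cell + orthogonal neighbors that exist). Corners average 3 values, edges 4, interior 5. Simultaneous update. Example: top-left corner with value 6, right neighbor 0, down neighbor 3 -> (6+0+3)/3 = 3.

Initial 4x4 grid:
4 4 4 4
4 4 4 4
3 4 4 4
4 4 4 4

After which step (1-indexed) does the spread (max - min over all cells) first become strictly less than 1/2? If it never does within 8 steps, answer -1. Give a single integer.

Step 1: max=4, min=11/3, spread=1/3
  -> spread < 1/2 first at step 1
Step 2: max=4, min=449/120, spread=31/120
Step 3: max=4, min=4109/1080, spread=211/1080
Step 4: max=4, min=415157/108000, spread=16843/108000
Step 5: max=35921/9000, min=3749357/972000, spread=130111/972000
Step 6: max=2152841/540000, min=112997633/29160000, spread=3255781/29160000
Step 7: max=2148893/540000, min=3398846309/874800000, spread=82360351/874800000
Step 8: max=386293559/97200000, min=102224683109/26244000000, spread=2074577821/26244000000

Answer: 1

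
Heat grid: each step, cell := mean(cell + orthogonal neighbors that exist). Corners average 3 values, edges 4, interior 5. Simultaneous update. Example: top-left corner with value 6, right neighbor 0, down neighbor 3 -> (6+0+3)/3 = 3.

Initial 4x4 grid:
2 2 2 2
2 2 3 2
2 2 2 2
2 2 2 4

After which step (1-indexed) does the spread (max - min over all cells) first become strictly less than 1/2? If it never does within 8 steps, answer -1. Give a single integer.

Step 1: max=8/3, min=2, spread=2/3
Step 2: max=23/9, min=2, spread=5/9
Step 3: max=5257/2160, min=813/400, spread=2167/5400
  -> spread < 1/2 first at step 3
Step 4: max=153979/64800, min=14791/7200, spread=1043/3240
Step 5: max=4534609/1944000, min=148849/72000, spread=257843/972000
Step 6: max=26835491/11664000, min=2694671/1296000, spread=645863/2916000
Step 7: max=3983237737/1749600000, min=406524253/194400000, spread=16225973/87480000
Step 8: max=118487948719/52488000000, min=12255681451/5832000000, spread=409340783/2624400000

Answer: 3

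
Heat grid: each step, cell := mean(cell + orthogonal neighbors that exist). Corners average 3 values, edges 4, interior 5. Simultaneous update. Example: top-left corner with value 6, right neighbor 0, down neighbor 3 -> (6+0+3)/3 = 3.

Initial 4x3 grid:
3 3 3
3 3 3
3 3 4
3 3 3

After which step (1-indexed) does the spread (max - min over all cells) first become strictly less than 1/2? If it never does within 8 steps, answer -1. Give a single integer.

Step 1: max=10/3, min=3, spread=1/3
  -> spread < 1/2 first at step 1
Step 2: max=391/120, min=3, spread=31/120
Step 3: max=3451/1080, min=3, spread=211/1080
Step 4: max=340897/108000, min=5447/1800, spread=14077/108000
Step 5: max=3056407/972000, min=327683/108000, spread=5363/48600
Step 6: max=91220809/29160000, min=182869/60000, spread=93859/1166400
Step 7: max=5459074481/1749600000, min=296936467/97200000, spread=4568723/69984000
Step 8: max=326708435629/104976000000, min=8929618889/2916000000, spread=8387449/167961600

Answer: 1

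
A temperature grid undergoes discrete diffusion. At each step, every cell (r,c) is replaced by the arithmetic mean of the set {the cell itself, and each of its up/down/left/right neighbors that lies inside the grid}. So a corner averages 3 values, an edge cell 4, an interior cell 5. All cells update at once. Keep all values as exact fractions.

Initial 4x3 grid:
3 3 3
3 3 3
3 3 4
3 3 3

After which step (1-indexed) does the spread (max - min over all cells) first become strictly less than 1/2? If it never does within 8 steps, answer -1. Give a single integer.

Answer: 1

Derivation:
Step 1: max=10/3, min=3, spread=1/3
  -> spread < 1/2 first at step 1
Step 2: max=391/120, min=3, spread=31/120
Step 3: max=3451/1080, min=3, spread=211/1080
Step 4: max=340897/108000, min=5447/1800, spread=14077/108000
Step 5: max=3056407/972000, min=327683/108000, spread=5363/48600
Step 6: max=91220809/29160000, min=182869/60000, spread=93859/1166400
Step 7: max=5459074481/1749600000, min=296936467/97200000, spread=4568723/69984000
Step 8: max=326708435629/104976000000, min=8929618889/2916000000, spread=8387449/167961600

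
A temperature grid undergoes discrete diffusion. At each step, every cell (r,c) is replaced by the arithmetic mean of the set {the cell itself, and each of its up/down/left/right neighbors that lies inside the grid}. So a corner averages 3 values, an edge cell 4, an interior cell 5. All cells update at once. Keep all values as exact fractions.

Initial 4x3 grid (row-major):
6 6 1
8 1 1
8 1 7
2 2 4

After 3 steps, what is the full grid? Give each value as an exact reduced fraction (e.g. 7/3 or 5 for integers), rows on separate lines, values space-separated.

Answer: 2611/540 28877/7200 7129/2160
16931/3600 23321/6000 23587/7200
2531/600 11353/3000 23747/7200
947/240 50509/14400 931/270

Derivation:
After step 1:
  20/3 7/2 8/3
  23/4 17/5 5/2
  19/4 19/5 13/4
  4 9/4 13/3
After step 2:
  191/36 487/120 26/9
  617/120 379/100 709/240
  183/40 349/100 833/240
  11/3 863/240 59/18
After step 3:
  2611/540 28877/7200 7129/2160
  16931/3600 23321/6000 23587/7200
  2531/600 11353/3000 23747/7200
  947/240 50509/14400 931/270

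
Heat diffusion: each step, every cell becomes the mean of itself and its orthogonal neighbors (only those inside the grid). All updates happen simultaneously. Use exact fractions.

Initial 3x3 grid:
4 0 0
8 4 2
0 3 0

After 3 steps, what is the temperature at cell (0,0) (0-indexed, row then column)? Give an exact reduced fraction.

Step 1: cell (0,0) = 4
Step 2: cell (0,0) = 10/3
Step 3: cell (0,0) = 577/180
Full grid after step 3:
  577/180 1099/450 2057/1080
  2873/900 5297/2000 13259/7200
  6859/2160 35743/14400 4369/2160

Answer: 577/180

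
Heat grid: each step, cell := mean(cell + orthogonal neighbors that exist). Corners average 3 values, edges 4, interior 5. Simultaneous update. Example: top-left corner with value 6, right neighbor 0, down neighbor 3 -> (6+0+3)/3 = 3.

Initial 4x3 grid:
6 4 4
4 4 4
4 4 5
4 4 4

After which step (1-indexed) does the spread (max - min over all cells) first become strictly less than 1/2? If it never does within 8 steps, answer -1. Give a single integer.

Answer: 3

Derivation:
Step 1: max=14/3, min=4, spread=2/3
Step 2: max=41/9, min=4, spread=5/9
Step 3: max=473/108, min=1477/360, spread=299/1080
  -> spread < 1/2 first at step 3
Step 4: max=281977/64800, min=44447/10800, spread=3059/12960
Step 5: max=16730333/3888000, min=13431859/3240000, spread=3060511/19440000
Step 6: max=1000275727/233280000, min=20218349/4860000, spread=1191799/9331200
Step 7: max=59760596693/13996800000, min=48628533079/11664000000, spread=7031784991/69984000000
Step 8: max=3577879154287/839808000000, min=2924416782011/699840000000, spread=342895079369/4199040000000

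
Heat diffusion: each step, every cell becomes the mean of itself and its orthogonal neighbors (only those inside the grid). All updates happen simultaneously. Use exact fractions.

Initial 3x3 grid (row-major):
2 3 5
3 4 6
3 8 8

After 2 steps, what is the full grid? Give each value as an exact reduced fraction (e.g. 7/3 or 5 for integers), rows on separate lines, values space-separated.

Answer: 55/18 469/120 167/36
227/60 114/25 451/80
161/36 451/80 113/18

Derivation:
After step 1:
  8/3 7/2 14/3
  3 24/5 23/4
  14/3 23/4 22/3
After step 2:
  55/18 469/120 167/36
  227/60 114/25 451/80
  161/36 451/80 113/18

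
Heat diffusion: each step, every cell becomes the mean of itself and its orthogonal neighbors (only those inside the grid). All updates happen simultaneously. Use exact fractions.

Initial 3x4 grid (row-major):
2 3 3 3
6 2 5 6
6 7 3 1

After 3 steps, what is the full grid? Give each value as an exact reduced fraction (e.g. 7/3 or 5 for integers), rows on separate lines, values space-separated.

After step 1:
  11/3 5/2 7/2 4
  4 23/5 19/5 15/4
  19/3 9/2 4 10/3
After step 2:
  61/18 107/30 69/20 15/4
  93/20 97/25 393/100 893/240
  89/18 583/120 469/120 133/36
After step 3:
  2089/540 12857/3600 4409/1200 2621/720
  5059/1200 4177/1000 22667/6000 54343/14400
  5203/1080 1979/450 922/225 8153/2160

Answer: 2089/540 12857/3600 4409/1200 2621/720
5059/1200 4177/1000 22667/6000 54343/14400
5203/1080 1979/450 922/225 8153/2160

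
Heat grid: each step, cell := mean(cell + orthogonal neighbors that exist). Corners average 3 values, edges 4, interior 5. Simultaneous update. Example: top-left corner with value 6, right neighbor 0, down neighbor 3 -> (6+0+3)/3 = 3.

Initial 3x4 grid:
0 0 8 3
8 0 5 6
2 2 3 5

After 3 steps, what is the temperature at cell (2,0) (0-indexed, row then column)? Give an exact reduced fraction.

Step 1: cell (2,0) = 4
Step 2: cell (2,0) = 11/4
Step 3: cell (2,0) = 107/36
Full grid after step 3:
  601/216 10847/3600 14147/3600 9859/2160
  19639/7200 2369/750 23087/6000 64963/14400
  107/36 1837/600 6811/1800 9289/2160

Answer: 107/36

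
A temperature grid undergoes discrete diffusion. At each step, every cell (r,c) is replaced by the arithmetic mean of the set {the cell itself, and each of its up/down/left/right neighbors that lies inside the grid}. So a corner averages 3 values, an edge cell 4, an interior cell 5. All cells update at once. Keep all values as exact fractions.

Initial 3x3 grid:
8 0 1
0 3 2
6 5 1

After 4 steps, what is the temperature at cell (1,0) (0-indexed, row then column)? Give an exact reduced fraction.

Step 1: cell (1,0) = 17/4
Step 2: cell (1,0) = 151/48
Step 3: cell (1,0) = 9569/2880
Step 4: cell (1,0) = 525943/172800
Full grid after step 4:
  75859/25920 27173/10800 19943/8640
  525943/172800 67397/24000 410393/172800
  21211/6480 503593/172800 34727/12960

Answer: 525943/172800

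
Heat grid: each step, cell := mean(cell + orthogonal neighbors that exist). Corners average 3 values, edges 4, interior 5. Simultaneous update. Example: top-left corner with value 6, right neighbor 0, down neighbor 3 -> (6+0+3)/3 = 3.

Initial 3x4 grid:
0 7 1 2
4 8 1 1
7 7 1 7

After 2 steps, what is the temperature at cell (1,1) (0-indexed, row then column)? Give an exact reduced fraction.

Answer: 223/50

Derivation:
Step 1: cell (1,1) = 27/5
Step 2: cell (1,1) = 223/50
Full grid after step 2:
  149/36 949/240 629/240 41/18
  1189/240 223/50 173/50 569/240
  11/2 423/80 303/80 13/4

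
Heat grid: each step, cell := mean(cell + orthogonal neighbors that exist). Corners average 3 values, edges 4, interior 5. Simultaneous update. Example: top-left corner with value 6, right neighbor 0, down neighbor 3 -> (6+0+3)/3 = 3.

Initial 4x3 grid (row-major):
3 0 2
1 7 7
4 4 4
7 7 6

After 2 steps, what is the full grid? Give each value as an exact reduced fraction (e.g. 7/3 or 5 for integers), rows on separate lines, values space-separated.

Answer: 97/36 167/60 11/3
773/240 83/20 341/80
379/80 97/20 1267/240
16/3 343/60 203/36

Derivation:
After step 1:
  4/3 3 3
  15/4 19/5 5
  4 26/5 21/4
  6 6 17/3
After step 2:
  97/36 167/60 11/3
  773/240 83/20 341/80
  379/80 97/20 1267/240
  16/3 343/60 203/36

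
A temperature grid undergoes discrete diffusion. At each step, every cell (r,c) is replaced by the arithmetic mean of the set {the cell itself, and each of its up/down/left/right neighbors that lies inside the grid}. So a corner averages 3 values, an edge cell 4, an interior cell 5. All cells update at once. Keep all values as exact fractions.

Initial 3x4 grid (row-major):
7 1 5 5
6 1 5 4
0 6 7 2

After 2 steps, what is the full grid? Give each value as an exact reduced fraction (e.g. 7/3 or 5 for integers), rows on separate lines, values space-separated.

Answer: 35/9 479/120 497/120 38/9
479/120 187/50 106/25 87/20
11/3 163/40 517/120 40/9

Derivation:
After step 1:
  14/3 7/2 4 14/3
  7/2 19/5 22/5 4
  4 7/2 5 13/3
After step 2:
  35/9 479/120 497/120 38/9
  479/120 187/50 106/25 87/20
  11/3 163/40 517/120 40/9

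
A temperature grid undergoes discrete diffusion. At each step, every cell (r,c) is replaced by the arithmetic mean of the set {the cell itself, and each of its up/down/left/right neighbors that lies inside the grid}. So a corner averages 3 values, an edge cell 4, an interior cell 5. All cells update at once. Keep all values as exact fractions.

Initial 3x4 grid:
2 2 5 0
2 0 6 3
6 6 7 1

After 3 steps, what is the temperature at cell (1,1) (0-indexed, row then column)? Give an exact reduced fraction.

Step 1: cell (1,1) = 16/5
Step 2: cell (1,1) = 169/50
Step 3: cell (1,1) = 20617/6000
Full grid after step 3:
  481/180 3419/1200 5491/1800 412/135
  22849/7200 20617/6000 21317/6000 24149/7200
  8257/2160 29089/7200 29089/7200 8197/2160

Answer: 20617/6000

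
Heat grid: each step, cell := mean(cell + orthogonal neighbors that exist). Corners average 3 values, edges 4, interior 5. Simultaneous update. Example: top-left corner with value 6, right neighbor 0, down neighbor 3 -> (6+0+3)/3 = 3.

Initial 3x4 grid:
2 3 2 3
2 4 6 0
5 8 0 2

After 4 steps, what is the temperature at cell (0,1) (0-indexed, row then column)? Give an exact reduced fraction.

Step 1: cell (0,1) = 11/4
Step 2: cell (0,1) = 791/240
Step 3: cell (0,1) = 4357/1440
Step 4: cell (0,1) = 140371/43200
Full grid after step 4:
  85217/25920 140371/43200 121127/43200 68791/25920
  633739/172800 242309/72000 222179/72000 440533/172800
  32879/8640 53507/14400 132377/43200 71731/25920

Answer: 140371/43200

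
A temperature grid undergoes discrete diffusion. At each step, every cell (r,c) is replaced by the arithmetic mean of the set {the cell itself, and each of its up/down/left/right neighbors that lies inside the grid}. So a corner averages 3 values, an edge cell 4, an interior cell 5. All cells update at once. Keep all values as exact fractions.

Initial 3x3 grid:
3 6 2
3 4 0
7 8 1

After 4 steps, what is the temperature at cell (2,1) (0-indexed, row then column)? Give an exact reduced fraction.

Answer: 98323/24000

Derivation:
Step 1: cell (2,1) = 5
Step 2: cell (2,1) = 91/20
Step 3: cell (2,1) = 2501/600
Step 4: cell (2,1) = 98323/24000
Full grid after step 4:
  43207/10800 3159253/864000 211717/64800
  136889/32000 1378811/360000 2965753/864000
  191353/43200 98323/24000 157003/43200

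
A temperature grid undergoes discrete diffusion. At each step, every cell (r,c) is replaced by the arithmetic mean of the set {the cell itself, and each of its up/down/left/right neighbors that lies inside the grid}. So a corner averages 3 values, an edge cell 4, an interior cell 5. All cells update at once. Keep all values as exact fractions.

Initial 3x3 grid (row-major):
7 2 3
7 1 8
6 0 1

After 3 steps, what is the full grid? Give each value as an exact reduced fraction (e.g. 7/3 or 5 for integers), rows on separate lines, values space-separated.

Answer: 4813/1080 56957/14400 4063/1080
59657/14400 7603/2000 48157/14400
8441/2160 11983/3600 2287/720

Derivation:
After step 1:
  16/3 13/4 13/3
  21/4 18/5 13/4
  13/3 2 3
After step 2:
  83/18 991/240 65/18
  1111/240 347/100 851/240
  139/36 97/30 11/4
After step 3:
  4813/1080 56957/14400 4063/1080
  59657/14400 7603/2000 48157/14400
  8441/2160 11983/3600 2287/720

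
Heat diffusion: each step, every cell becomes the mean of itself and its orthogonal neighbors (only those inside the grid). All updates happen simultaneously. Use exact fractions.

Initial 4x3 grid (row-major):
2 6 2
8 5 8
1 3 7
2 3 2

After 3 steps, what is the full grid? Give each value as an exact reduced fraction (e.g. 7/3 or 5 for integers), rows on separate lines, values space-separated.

Answer: 2041/432 68171/14400 2221/432
1913/450 28849/6000 8777/1800
743/200 3949/1000 338/75
136/45 2747/800 689/180

Derivation:
After step 1:
  16/3 15/4 16/3
  4 6 11/2
  7/2 19/5 5
  2 5/2 4
After step 2:
  157/36 245/48 175/36
  113/24 461/100 131/24
  133/40 104/25 183/40
  8/3 123/40 23/6
After step 3:
  2041/432 68171/14400 2221/432
  1913/450 28849/6000 8777/1800
  743/200 3949/1000 338/75
  136/45 2747/800 689/180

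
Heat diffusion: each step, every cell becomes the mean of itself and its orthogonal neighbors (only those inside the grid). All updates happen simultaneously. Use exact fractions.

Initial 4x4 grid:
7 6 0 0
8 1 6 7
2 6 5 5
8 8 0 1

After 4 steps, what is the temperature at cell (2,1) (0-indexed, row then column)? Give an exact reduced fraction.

Step 1: cell (2,1) = 22/5
Step 2: cell (2,1) = 257/50
Step 3: cell (2,1) = 4731/1000
Step 4: cell (2,1) = 145153/30000
Full grid after step 4:
  8711/1800 163099/36000 417769/108000 119173/32400
  61573/12000 68537/15000 370987/90000 200897/54000
  185239/36000 145153/30000 15523/3750 69607/18000
  56527/10800 85457/18000 75917/18000 10339/2700

Answer: 145153/30000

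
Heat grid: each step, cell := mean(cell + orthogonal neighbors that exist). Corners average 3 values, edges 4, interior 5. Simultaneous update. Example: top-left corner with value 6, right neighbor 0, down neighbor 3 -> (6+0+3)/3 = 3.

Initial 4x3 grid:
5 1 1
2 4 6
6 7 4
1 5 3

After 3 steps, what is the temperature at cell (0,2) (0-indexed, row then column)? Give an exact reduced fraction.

Answer: 715/216

Derivation:
Step 1: cell (0,2) = 8/3
Step 2: cell (0,2) = 55/18
Step 3: cell (0,2) = 715/216
Full grid after step 3:
  359/108 47839/14400 715/216
  27547/7200 22841/6000 27697/7200
  9919/2400 1079/250 3423/800
  1013/240 2561/600 3149/720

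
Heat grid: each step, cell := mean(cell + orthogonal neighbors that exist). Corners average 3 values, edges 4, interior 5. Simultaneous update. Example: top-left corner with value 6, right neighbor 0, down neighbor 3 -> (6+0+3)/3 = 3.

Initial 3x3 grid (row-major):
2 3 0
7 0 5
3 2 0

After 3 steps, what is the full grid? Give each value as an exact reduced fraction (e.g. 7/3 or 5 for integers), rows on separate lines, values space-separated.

Answer: 2203/720 33593/14400 2507/1080
1113/400 5447/2000 9331/4800
2183/720 32893/14400 2437/1080

Derivation:
After step 1:
  4 5/4 8/3
  3 17/5 5/4
  4 5/4 7/3
After step 2:
  11/4 679/240 31/18
  18/5 203/100 193/80
  11/4 659/240 29/18
After step 3:
  2203/720 33593/14400 2507/1080
  1113/400 5447/2000 9331/4800
  2183/720 32893/14400 2437/1080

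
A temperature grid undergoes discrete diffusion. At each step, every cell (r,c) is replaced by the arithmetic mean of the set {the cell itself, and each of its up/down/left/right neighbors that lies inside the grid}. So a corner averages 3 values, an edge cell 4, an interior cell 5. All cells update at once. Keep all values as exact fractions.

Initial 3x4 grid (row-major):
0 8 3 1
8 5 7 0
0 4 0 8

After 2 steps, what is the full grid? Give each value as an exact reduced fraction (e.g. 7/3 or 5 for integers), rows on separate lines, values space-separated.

Answer: 151/36 1229/240 157/48 121/36
1139/240 189/50 229/50 11/4
19/6 87/20 19/6 137/36

Derivation:
After step 1:
  16/3 4 19/4 4/3
  13/4 32/5 3 4
  4 9/4 19/4 8/3
After step 2:
  151/36 1229/240 157/48 121/36
  1139/240 189/50 229/50 11/4
  19/6 87/20 19/6 137/36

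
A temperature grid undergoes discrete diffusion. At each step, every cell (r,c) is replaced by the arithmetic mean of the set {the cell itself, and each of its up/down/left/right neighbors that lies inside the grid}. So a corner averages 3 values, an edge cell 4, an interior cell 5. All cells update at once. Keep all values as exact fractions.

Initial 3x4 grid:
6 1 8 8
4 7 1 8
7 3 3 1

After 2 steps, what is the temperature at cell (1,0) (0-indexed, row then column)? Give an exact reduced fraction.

Answer: 263/60

Derivation:
Step 1: cell (1,0) = 6
Step 2: cell (1,0) = 263/60
Full grid after step 2:
  91/18 253/60 117/20 17/3
  263/60 251/50 98/25 219/40
  47/9 223/60 41/10 7/2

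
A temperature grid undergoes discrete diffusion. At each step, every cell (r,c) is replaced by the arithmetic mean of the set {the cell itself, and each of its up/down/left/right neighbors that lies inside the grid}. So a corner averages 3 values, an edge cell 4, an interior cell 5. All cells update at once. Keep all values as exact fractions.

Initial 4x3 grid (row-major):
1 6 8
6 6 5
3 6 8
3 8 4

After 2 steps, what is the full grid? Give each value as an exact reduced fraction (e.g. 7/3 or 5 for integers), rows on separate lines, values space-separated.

After step 1:
  13/3 21/4 19/3
  4 29/5 27/4
  9/2 31/5 23/4
  14/3 21/4 20/3
After step 2:
  163/36 1303/240 55/9
  559/120 28/5 739/120
  581/120 11/2 761/120
  173/36 1367/240 53/9

Answer: 163/36 1303/240 55/9
559/120 28/5 739/120
581/120 11/2 761/120
173/36 1367/240 53/9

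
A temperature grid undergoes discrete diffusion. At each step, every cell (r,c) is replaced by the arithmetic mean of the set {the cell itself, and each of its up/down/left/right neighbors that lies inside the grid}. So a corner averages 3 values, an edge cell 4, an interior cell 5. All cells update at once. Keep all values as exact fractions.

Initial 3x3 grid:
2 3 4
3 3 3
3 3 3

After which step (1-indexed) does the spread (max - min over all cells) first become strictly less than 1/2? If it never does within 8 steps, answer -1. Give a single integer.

Step 1: max=10/3, min=8/3, spread=2/3
Step 2: max=115/36, min=101/36, spread=7/18
  -> spread < 1/2 first at step 2
Step 3: max=1345/432, min=1247/432, spread=49/216
Step 4: max=21247/6912, min=20225/6912, spread=511/3456
Step 5: max=253141/82944, min=244523/82944, spread=4309/41472
Step 6: max=3022279/995328, min=2949689/995328, spread=36295/497664
Step 7: max=36137581/11943936, min=35526035/11943936, spread=305773/5971968
Step 8: max=432557647/143327232, min=427405745/143327232, spread=2575951/71663616

Answer: 2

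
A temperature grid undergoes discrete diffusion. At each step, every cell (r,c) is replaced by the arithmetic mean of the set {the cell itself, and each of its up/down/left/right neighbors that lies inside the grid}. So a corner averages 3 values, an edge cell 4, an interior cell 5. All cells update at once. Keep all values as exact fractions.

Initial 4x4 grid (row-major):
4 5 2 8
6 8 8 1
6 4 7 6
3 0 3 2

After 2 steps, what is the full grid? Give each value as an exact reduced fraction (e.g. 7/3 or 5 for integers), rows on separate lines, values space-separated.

After step 1:
  5 19/4 23/4 11/3
  6 31/5 26/5 23/4
  19/4 5 28/5 4
  3 5/2 3 11/3
After step 2:
  21/4 217/40 581/120 91/18
  439/80 543/100 57/10 1117/240
  75/16 481/100 114/25 1141/240
  41/12 27/8 443/120 32/9

Answer: 21/4 217/40 581/120 91/18
439/80 543/100 57/10 1117/240
75/16 481/100 114/25 1141/240
41/12 27/8 443/120 32/9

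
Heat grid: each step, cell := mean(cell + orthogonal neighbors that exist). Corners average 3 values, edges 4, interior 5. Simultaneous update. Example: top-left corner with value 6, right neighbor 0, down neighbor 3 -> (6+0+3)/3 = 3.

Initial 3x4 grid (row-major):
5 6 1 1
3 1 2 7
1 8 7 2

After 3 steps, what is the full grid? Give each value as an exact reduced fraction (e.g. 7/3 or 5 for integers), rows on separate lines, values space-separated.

Answer: 1565/432 24631/7200 2619/800 2317/720
25861/7200 22483/6000 22073/6000 1631/450
31/8 4751/1200 7499/1800 566/135

Derivation:
After step 1:
  14/3 13/4 5/2 3
  5/2 4 18/5 3
  4 17/4 19/4 16/3
After step 2:
  125/36 173/48 247/80 17/6
  91/24 88/25 357/100 56/15
  43/12 17/4 269/60 157/36
After step 3:
  1565/432 24631/7200 2619/800 2317/720
  25861/7200 22483/6000 22073/6000 1631/450
  31/8 4751/1200 7499/1800 566/135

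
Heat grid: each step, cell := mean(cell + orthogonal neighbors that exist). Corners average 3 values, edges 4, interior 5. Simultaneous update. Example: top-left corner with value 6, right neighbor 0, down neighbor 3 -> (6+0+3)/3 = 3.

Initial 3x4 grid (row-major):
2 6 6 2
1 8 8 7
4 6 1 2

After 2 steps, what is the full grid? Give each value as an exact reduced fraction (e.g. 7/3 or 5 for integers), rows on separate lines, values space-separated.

Answer: 49/12 99/20 11/2 61/12
973/240 129/25 263/50 229/48
73/18 277/60 55/12 37/9

Derivation:
After step 1:
  3 11/2 11/2 5
  15/4 29/5 6 19/4
  11/3 19/4 17/4 10/3
After step 2:
  49/12 99/20 11/2 61/12
  973/240 129/25 263/50 229/48
  73/18 277/60 55/12 37/9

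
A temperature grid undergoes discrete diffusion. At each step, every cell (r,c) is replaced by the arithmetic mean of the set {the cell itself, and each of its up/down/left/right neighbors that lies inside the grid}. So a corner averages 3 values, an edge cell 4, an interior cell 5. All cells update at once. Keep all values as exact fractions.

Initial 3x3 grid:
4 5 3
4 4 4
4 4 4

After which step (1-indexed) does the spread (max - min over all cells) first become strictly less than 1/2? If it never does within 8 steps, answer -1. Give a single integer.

Step 1: max=13/3, min=15/4, spread=7/12
Step 2: max=62/15, min=47/12, spread=13/60
  -> spread < 1/2 first at step 2
Step 3: max=557/135, min=18973/4800, spread=7483/43200
Step 4: max=440221/108000, min=171743/43200, spread=21727/216000
Step 5: max=3955711/972000, min=23037319/5760000, spread=10906147/155520000
Step 6: max=472760059/116640000, min=622785287/155520000, spread=36295/746496
Step 7: max=7082915837/1749600000, min=37457037589/9331200000, spread=305773/8957952
Step 8: max=1697224579381/419904000000, min=2249549694383/559872000000, spread=2575951/107495424

Answer: 2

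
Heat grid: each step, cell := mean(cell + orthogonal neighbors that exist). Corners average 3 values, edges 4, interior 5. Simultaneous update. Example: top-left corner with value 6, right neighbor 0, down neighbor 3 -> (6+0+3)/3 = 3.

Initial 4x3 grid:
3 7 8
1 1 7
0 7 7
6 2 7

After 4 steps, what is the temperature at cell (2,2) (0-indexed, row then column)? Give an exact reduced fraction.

Step 1: cell (2,2) = 7
Step 2: cell (2,2) = 1289/240
Step 3: cell (2,2) = 8023/1440
Step 4: cell (2,2) = 219463/43200
Full grid after step 4:
  100987/25920 270611/57600 135167/25920
  166877/43200 21173/4800 230227/43200
  159413/43200 10949/2400 219463/43200
  12941/3240 127517/28800 33407/6480

Answer: 219463/43200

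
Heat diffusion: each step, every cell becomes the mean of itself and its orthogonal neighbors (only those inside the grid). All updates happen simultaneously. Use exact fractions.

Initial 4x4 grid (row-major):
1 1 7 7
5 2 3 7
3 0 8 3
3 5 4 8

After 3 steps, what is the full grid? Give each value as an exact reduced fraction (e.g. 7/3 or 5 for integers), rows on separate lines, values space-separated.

After step 1:
  7/3 11/4 9/2 7
  11/4 11/5 27/5 5
  11/4 18/5 18/5 13/2
  11/3 3 25/4 5
After step 2:
  47/18 707/240 393/80 11/2
  301/120 167/50 207/50 239/40
  383/120 303/100 507/100 201/40
  113/36 991/240 357/80 71/12
After step 3:
  5807/2160 24857/7200 10499/2400 437/80
  5243/1800 19157/6000 75/16 129/25
  5341/1800 22513/6000 8691/2000 1649/300
  7531/2160 26569/7200 11747/2400 3697/720

Answer: 5807/2160 24857/7200 10499/2400 437/80
5243/1800 19157/6000 75/16 129/25
5341/1800 22513/6000 8691/2000 1649/300
7531/2160 26569/7200 11747/2400 3697/720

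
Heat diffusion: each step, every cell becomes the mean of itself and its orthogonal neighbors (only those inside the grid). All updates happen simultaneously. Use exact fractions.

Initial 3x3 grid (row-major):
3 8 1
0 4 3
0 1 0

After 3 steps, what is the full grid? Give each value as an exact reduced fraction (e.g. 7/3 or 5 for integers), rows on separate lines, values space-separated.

After step 1:
  11/3 4 4
  7/4 16/5 2
  1/3 5/4 4/3
After step 2:
  113/36 223/60 10/3
  179/80 61/25 79/30
  10/9 367/240 55/36
After step 3:
  6547/2160 5683/1800 581/180
  3571/1600 3767/1500 8941/3600
  439/270 23789/14400 4097/2160

Answer: 6547/2160 5683/1800 581/180
3571/1600 3767/1500 8941/3600
439/270 23789/14400 4097/2160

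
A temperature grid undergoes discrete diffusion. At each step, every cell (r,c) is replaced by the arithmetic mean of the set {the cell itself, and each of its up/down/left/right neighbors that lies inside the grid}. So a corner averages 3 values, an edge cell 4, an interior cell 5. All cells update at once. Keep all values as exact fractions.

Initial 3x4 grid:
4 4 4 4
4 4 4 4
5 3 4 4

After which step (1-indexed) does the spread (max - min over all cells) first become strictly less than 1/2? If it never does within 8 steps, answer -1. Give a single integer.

Step 1: max=17/4, min=15/4, spread=1/2
Step 2: max=49/12, min=311/80, spread=47/240
  -> spread < 1/2 first at step 2
Step 3: max=19427/4800, min=9391/2400, spread=43/320
Step 4: max=173857/43200, min=85111/21600, spread=727/8640
Step 5: max=69236507/17280000, min=8535469/2160000, spread=63517/1152000
Step 6: max=622536037/155520000, min=76887289/19440000, spread=297509/6220800
Step 7: max=37283884583/9331200000, min=2310339913/583200000, spread=12737839/373248000
Step 8: max=2235618981397/559872000000, min=69349115821/17496000000, spread=131578201/4478976000

Answer: 2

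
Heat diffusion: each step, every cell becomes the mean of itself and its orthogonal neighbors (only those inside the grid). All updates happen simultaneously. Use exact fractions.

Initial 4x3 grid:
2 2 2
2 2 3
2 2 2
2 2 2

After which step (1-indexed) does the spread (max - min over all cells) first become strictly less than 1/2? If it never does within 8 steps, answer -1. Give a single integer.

Answer: 1

Derivation:
Step 1: max=7/3, min=2, spread=1/3
  -> spread < 1/2 first at step 1
Step 2: max=271/120, min=2, spread=31/120
Step 3: max=2371/1080, min=2, spread=211/1080
Step 4: max=232897/108000, min=3647/1800, spread=14077/108000
Step 5: max=2084407/972000, min=219683/108000, spread=5363/48600
Step 6: max=62060809/29160000, min=122869/60000, spread=93859/1166400
Step 7: max=3709474481/1749600000, min=199736467/97200000, spread=4568723/69984000
Step 8: max=221732435629/104976000000, min=6013618889/2916000000, spread=8387449/167961600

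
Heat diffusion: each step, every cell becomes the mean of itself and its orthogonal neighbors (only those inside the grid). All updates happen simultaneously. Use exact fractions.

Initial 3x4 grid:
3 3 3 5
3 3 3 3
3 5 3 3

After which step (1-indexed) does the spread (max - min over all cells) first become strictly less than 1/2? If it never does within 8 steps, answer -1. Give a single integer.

Answer: 3

Derivation:
Step 1: max=11/3, min=3, spread=2/3
Step 2: max=32/9, min=3, spread=5/9
Step 3: max=1831/540, min=1139/360, spread=49/216
  -> spread < 1/2 first at step 3
Step 4: max=218869/64800, min=34369/10800, spread=2531/12960
Step 5: max=86873089/25920000, min=349391/108000, spread=3019249/25920000
Step 6: max=86636711/25920000, min=31559051/9720000, spread=297509/3110400
Step 7: max=311092799209/93312000000, min=476085521/145800000, spread=6398065769/93312000000
Step 8: max=932545464773/279936000000, min=19085378951/5832000000, spread=131578201/2239488000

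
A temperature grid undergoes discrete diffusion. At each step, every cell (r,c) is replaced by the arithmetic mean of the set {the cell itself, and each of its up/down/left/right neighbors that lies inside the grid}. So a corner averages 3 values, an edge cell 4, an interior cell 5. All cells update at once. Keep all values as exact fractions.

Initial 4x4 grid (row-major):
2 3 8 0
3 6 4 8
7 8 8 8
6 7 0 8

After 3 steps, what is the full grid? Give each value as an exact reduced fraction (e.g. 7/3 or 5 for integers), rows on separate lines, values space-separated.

After step 1:
  8/3 19/4 15/4 16/3
  9/2 24/5 34/5 5
  6 36/5 28/5 8
  20/3 21/4 23/4 16/3
After step 2:
  143/36 479/120 619/120 169/36
  539/120 561/100 519/100 377/60
  731/120 577/100 667/100 359/60
  215/36 373/60 329/60 229/36
After step 3:
  1121/270 16859/3600 17131/3600 5809/1080
  18149/3600 1879/375 17347/3000 1246/225
  20093/3600 3643/600 8729/1500 1423/225
  6581/1080 10549/1800 11129/1800 3209/540

Answer: 1121/270 16859/3600 17131/3600 5809/1080
18149/3600 1879/375 17347/3000 1246/225
20093/3600 3643/600 8729/1500 1423/225
6581/1080 10549/1800 11129/1800 3209/540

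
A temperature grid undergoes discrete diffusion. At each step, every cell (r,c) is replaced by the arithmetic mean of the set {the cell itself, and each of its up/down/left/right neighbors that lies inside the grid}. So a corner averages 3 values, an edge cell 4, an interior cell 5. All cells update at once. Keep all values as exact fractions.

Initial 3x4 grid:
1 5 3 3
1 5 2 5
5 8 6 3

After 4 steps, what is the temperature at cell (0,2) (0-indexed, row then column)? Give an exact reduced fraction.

Step 1: cell (0,2) = 13/4
Step 2: cell (0,2) = 877/240
Step 3: cell (0,2) = 25729/7200
Step 4: cell (0,2) = 803743/216000
Full grid after step 4:
  229049/64800 774743/216000 803743/216000 479873/129600
  92357/24000 120409/30000 1442533/360000 3459227/864000
  276049/64800 941743/216000 950743/216000 549473/129600

Answer: 803743/216000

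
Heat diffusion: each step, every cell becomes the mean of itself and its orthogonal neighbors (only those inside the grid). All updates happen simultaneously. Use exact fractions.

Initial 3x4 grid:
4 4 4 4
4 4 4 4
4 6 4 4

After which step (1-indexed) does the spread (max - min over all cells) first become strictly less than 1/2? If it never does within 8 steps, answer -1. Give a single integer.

Step 1: max=14/3, min=4, spread=2/3
Step 2: max=271/60, min=4, spread=31/60
Step 3: max=2371/540, min=4, spread=211/540
  -> spread < 1/2 first at step 3
Step 4: max=232897/54000, min=3647/900, spread=14077/54000
Step 5: max=2084407/486000, min=219683/54000, spread=5363/24300
Step 6: max=62060809/14580000, min=122869/30000, spread=93859/583200
Step 7: max=3709474481/874800000, min=199736467/48600000, spread=4568723/34992000
Step 8: max=221732435629/52488000000, min=6013618889/1458000000, spread=8387449/83980800

Answer: 3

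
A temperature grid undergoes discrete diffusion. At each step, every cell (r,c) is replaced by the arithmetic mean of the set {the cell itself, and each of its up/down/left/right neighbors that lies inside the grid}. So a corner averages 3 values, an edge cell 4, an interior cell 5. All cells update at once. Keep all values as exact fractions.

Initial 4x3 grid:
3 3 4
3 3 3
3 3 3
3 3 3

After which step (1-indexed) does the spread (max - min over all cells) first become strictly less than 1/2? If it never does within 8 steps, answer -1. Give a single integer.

Step 1: max=10/3, min=3, spread=1/3
  -> spread < 1/2 first at step 1
Step 2: max=59/18, min=3, spread=5/18
Step 3: max=689/216, min=3, spread=41/216
Step 4: max=81977/25920, min=3, spread=4217/25920
Step 5: max=4874749/1555200, min=21679/7200, spread=38417/311040
Step 6: max=291136211/93312000, min=434597/144000, spread=1903471/18662400
Step 7: max=17397149089/5598720000, min=13075759/4320000, spread=18038617/223948800
Step 8: max=1041037782851/335923200000, min=1179326759/388800000, spread=883978523/13436928000

Answer: 1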